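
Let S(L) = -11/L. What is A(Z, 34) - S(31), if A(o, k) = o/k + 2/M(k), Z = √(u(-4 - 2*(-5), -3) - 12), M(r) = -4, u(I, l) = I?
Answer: -9/62 + I*√6/34 ≈ -0.14516 + 0.072044*I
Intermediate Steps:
Z = I*√6 (Z = √((-4 - 2*(-5)) - 12) = √((-4 + 10) - 12) = √(6 - 12) = √(-6) = I*√6 ≈ 2.4495*I)
A(o, k) = -½ + o/k (A(o, k) = o/k + 2/(-4) = o/k + 2*(-¼) = o/k - ½ = -½ + o/k)
A(Z, 34) - S(31) = (I*√6 - ½*34)/34 - (-11)/31 = (I*√6 - 17)/34 - (-11)/31 = (-17 + I*√6)/34 - 1*(-11/31) = (-½ + I*√6/34) + 11/31 = -9/62 + I*√6/34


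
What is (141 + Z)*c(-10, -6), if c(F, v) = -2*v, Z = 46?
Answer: 2244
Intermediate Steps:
(141 + Z)*c(-10, -6) = (141 + 46)*(-2*(-6)) = 187*12 = 2244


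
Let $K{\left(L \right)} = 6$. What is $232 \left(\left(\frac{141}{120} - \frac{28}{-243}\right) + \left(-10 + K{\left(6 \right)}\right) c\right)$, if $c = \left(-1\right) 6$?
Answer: $\frac{7128809}{1215} \approx 5867.3$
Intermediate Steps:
$c = -6$
$232 \left(\left(\frac{141}{120} - \frac{28}{-243}\right) + \left(-10 + K{\left(6 \right)}\right) c\right) = 232 \left(\left(\frac{141}{120} - \frac{28}{-243}\right) + \left(-10 + 6\right) \left(-6\right)\right) = 232 \left(\left(141 \cdot \frac{1}{120} - - \frac{28}{243}\right) - -24\right) = 232 \left(\left(\frac{47}{40} + \frac{28}{243}\right) + 24\right) = 232 \left(\frac{12541}{9720} + 24\right) = 232 \cdot \frac{245821}{9720} = \frac{7128809}{1215}$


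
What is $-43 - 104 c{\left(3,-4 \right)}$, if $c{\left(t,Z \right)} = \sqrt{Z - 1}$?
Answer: $-43 - 104 i \sqrt{5} \approx -43.0 - 232.55 i$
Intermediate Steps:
$c{\left(t,Z \right)} = \sqrt{-1 + Z}$
$-43 - 104 c{\left(3,-4 \right)} = -43 - 104 \sqrt{-1 - 4} = -43 - 104 \sqrt{-5} = -43 - 104 i \sqrt{5}$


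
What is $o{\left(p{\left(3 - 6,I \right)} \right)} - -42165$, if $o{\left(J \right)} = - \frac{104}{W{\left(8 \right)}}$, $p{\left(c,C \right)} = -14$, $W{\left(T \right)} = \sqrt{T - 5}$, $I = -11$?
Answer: $42165 - \frac{104 \sqrt{3}}{3} \approx 42105.0$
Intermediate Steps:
$W{\left(T \right)} = \sqrt{-5 + T}$
$o{\left(J \right)} = - \frac{104 \sqrt{3}}{3}$ ($o{\left(J \right)} = - \frac{104}{\sqrt{-5 + 8}} = - \frac{104}{\sqrt{3}} = - 104 \frac{\sqrt{3}}{3} = - \frac{104 \sqrt{3}}{3}$)
$o{\left(p{\left(3 - 6,I \right)} \right)} - -42165 = - \frac{104 \sqrt{3}}{3} - -42165 = - \frac{104 \sqrt{3}}{3} + 42165 = 42165 - \frac{104 \sqrt{3}}{3}$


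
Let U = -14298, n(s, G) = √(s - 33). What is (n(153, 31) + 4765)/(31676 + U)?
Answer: 4765/17378 + √30/8689 ≈ 0.27483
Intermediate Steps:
n(s, G) = √(-33 + s)
(n(153, 31) + 4765)/(31676 + U) = (√(-33 + 153) + 4765)/(31676 - 14298) = (√120 + 4765)/17378 = (2*√30 + 4765)*(1/17378) = (4765 + 2*√30)*(1/17378) = 4765/17378 + √30/8689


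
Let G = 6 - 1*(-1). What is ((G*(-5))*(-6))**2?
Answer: 44100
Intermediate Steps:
G = 7 (G = 6 + 1 = 7)
((G*(-5))*(-6))**2 = ((7*(-5))*(-6))**2 = (-35*(-6))**2 = 210**2 = 44100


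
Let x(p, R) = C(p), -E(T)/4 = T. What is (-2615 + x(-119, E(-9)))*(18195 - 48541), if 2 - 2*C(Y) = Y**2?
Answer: 294189297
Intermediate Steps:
C(Y) = 1 - Y**2/2
E(T) = -4*T
x(p, R) = 1 - p**2/2
(-2615 + x(-119, E(-9)))*(18195 - 48541) = (-2615 + (1 - 1/2*(-119)**2))*(18195 - 48541) = (-2615 + (1 - 1/2*14161))*(-30346) = (-2615 + (1 - 14161/2))*(-30346) = (-2615 - 14159/2)*(-30346) = -19389/2*(-30346) = 294189297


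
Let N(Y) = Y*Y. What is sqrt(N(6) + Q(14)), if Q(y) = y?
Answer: 5*sqrt(2) ≈ 7.0711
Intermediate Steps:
N(Y) = Y**2
sqrt(N(6) + Q(14)) = sqrt(6**2 + 14) = sqrt(36 + 14) = sqrt(50) = 5*sqrt(2)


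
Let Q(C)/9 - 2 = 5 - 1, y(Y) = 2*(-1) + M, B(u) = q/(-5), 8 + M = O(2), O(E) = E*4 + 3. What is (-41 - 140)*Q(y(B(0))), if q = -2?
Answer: -9774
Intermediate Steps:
O(E) = 3 + 4*E (O(E) = 4*E + 3 = 3 + 4*E)
M = 3 (M = -8 + (3 + 4*2) = -8 + (3 + 8) = -8 + 11 = 3)
B(u) = ⅖ (B(u) = -2/(-5) = -2*(-⅕) = ⅖)
y(Y) = 1 (y(Y) = 2*(-1) + 3 = -2 + 3 = 1)
Q(C) = 54 (Q(C) = 18 + 9*(5 - 1) = 18 + 9*4 = 18 + 36 = 54)
(-41 - 140)*Q(y(B(0))) = (-41 - 140)*54 = -181*54 = -9774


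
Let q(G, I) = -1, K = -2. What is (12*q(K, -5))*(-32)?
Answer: 384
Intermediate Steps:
(12*q(K, -5))*(-32) = (12*(-1))*(-32) = -12*(-32) = 384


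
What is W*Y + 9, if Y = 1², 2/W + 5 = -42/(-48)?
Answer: 281/33 ≈ 8.5152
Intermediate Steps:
W = -16/33 (W = 2/(-5 - 42/(-48)) = 2/(-5 - 42*(-1/48)) = 2/(-5 + 7/8) = 2/(-33/8) = 2*(-8/33) = -16/33 ≈ -0.48485)
Y = 1
W*Y + 9 = -16/33*1 + 9 = -16/33 + 9 = 281/33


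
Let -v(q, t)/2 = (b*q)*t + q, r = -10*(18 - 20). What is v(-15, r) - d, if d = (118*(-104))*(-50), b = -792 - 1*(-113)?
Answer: -1020970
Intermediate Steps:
r = 20 (r = -10*(-2) = 20)
b = -679 (b = -792 + 113 = -679)
v(q, t) = -2*q + 1358*q*t (v(q, t) = -2*((-679*q)*t + q) = -2*(-679*q*t + q) = -2*(q - 679*q*t) = -2*q + 1358*q*t)
d = 613600 (d = -12272*(-50) = 613600)
v(-15, r) - d = 2*(-15)*(-1 + 679*20) - 1*613600 = 2*(-15)*(-1 + 13580) - 613600 = 2*(-15)*13579 - 613600 = -407370 - 613600 = -1020970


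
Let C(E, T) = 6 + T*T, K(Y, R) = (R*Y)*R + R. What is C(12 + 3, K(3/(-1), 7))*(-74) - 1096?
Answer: -1451940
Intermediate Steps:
K(Y, R) = R + Y*R**2 (K(Y, R) = Y*R**2 + R = R + Y*R**2)
C(E, T) = 6 + T**2
C(12 + 3, K(3/(-1), 7))*(-74) - 1096 = (6 + (7*(1 + 7*(3/(-1))))**2)*(-74) - 1096 = (6 + (7*(1 + 7*(3*(-1))))**2)*(-74) - 1096 = (6 + (7*(1 + 7*(-3)))**2)*(-74) - 1096 = (6 + (7*(1 - 21))**2)*(-74) - 1096 = (6 + (7*(-20))**2)*(-74) - 1096 = (6 + (-140)**2)*(-74) - 1096 = (6 + 19600)*(-74) - 1096 = 19606*(-74) - 1096 = -1450844 - 1096 = -1451940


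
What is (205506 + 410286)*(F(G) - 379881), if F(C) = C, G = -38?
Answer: -233951080848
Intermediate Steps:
(205506 + 410286)*(F(G) - 379881) = (205506 + 410286)*(-38 - 379881) = 615792*(-379919) = -233951080848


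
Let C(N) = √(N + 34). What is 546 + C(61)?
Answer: 546 + √95 ≈ 555.75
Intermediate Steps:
C(N) = √(34 + N)
546 + C(61) = 546 + √(34 + 61) = 546 + √95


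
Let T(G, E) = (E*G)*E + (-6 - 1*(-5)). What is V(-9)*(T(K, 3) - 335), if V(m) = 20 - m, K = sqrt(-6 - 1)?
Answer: -9744 + 261*I*sqrt(7) ≈ -9744.0 + 690.54*I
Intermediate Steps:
K = I*sqrt(7) (K = sqrt(-7) = I*sqrt(7) ≈ 2.6458*I)
T(G, E) = -1 + G*E**2 (T(G, E) = G*E**2 + (-6 + 5) = G*E**2 - 1 = -1 + G*E**2)
V(-9)*(T(K, 3) - 335) = (20 - 1*(-9))*((-1 + (I*sqrt(7))*3**2) - 335) = (20 + 9)*((-1 + (I*sqrt(7))*9) - 335) = 29*((-1 + 9*I*sqrt(7)) - 335) = 29*(-336 + 9*I*sqrt(7)) = -9744 + 261*I*sqrt(7)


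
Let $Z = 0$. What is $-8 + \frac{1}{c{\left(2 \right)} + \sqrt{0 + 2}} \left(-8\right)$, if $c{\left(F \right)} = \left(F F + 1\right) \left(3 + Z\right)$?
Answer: $- \frac{1904}{223} + \frac{8 \sqrt{2}}{223} \approx -8.4874$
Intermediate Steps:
$c{\left(F \right)} = 3 + 3 F^{2}$ ($c{\left(F \right)} = \left(F F + 1\right) \left(3 + 0\right) = \left(F^{2} + 1\right) 3 = \left(1 + F^{2}\right) 3 = 3 + 3 F^{2}$)
$-8 + \frac{1}{c{\left(2 \right)} + \sqrt{0 + 2}} \left(-8\right) = -8 + \frac{1}{\left(3 + 3 \cdot 2^{2}\right) + \sqrt{0 + 2}} \left(-8\right) = -8 + \frac{1}{\left(3 + 3 \cdot 4\right) + \sqrt{2}} \left(-8\right) = -8 + \frac{1}{\left(3 + 12\right) + \sqrt{2}} \left(-8\right) = -8 + \frac{1}{15 + \sqrt{2}} \left(-8\right) = -8 - \frac{8}{15 + \sqrt{2}}$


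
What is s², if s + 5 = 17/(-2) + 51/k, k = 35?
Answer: 710649/4900 ≈ 145.03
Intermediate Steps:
s = -843/70 (s = -5 + (17/(-2) + 51/35) = -5 + (17*(-½) + 51*(1/35)) = -5 + (-17/2 + 51/35) = -5 - 493/70 = -843/70 ≈ -12.043)
s² = (-843/70)² = 710649/4900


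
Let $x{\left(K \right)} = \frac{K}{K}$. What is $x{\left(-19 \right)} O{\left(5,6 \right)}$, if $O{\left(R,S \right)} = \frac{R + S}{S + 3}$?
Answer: $\frac{11}{9} \approx 1.2222$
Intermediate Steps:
$O{\left(R,S \right)} = \frac{R + S}{3 + S}$
$x{\left(K \right)} = 1$
$x{\left(-19 \right)} O{\left(5,6 \right)} = 1 \frac{5 + 6}{3 + 6} = 1 \cdot \frac{1}{9} \cdot 11 = 1 \cdot \frac{11}{9} = \frac{11}{9}$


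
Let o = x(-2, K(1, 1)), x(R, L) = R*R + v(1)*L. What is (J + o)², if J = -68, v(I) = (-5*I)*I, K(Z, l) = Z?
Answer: 4761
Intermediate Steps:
v(I) = -5*I²
x(R, L) = R² - 5*L (x(R, L) = R*R + (-5*1²)*L = R² + (-5*1)*L = R² - 5*L)
o = -1 (o = (-2)² - 5*1 = 4 - 5 = -1)
(J + o)² = (-68 - 1)² = (-69)² = 4761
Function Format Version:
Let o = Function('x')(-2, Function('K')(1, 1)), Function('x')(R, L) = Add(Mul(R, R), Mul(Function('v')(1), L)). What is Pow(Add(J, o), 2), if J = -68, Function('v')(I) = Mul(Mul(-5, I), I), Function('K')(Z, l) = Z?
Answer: 4761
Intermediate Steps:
Function('v')(I) = Mul(-5, Pow(I, 2))
Function('x')(R, L) = Add(Pow(R, 2), Mul(-5, L)) (Function('x')(R, L) = Add(Mul(R, R), Mul(Mul(-5, Pow(1, 2)), L)) = Add(Pow(R, 2), Mul(Mul(-5, 1), L)) = Add(Pow(R, 2), Mul(-5, L)))
o = -1 (o = Add(Pow(-2, 2), Mul(-5, 1)) = Add(4, -5) = -1)
Pow(Add(J, o), 2) = Pow(Add(-68, -1), 2) = Pow(-69, 2) = 4761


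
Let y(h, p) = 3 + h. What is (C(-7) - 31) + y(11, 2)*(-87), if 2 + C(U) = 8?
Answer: -1243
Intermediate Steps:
C(U) = 6 (C(U) = -2 + 8 = 6)
(C(-7) - 31) + y(11, 2)*(-87) = (6 - 31) + (3 + 11)*(-87) = -25 + 14*(-87) = -25 - 1218 = -1243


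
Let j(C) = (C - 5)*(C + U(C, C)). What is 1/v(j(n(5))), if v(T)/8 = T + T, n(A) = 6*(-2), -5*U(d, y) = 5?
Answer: 1/3536 ≈ 0.00028281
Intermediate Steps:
U(d, y) = -1 (U(d, y) = -⅕*5 = -1)
n(A) = -12
j(C) = (-1 + C)*(-5 + C) (j(C) = (C - 5)*(C - 1) = (-5 + C)*(-1 + C) = (-1 + C)*(-5 + C))
v(T) = 16*T (v(T) = 8*(T + T) = 8*(2*T) = 16*T)
1/v(j(n(5))) = 1/(16*(5 + (-12)² - 6*(-12))) = 1/(16*(5 + 144 + 72)) = 1/(16*221) = 1/3536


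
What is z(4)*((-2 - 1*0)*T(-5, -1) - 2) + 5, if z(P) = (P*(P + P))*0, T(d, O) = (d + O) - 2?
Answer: 5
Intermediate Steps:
T(d, O) = -2 + O + d (T(d, O) = (O + d) - 2 = -2 + O + d)
z(P) = 0 (z(P) = (P*(2*P))*0 = (2*P²)*0 = 0)
z(4)*((-2 - 1*0)*T(-5, -1) - 2) + 5 = 0*((-2 - 1*0)*(-2 - 1 - 5) - 2) + 5 = 0*((-2 + 0)*(-8) - 2) + 5 = 0*(-2*(-8) - 2) + 5 = 0*(16 - 2) + 5 = 0*14 + 5 = 0 + 5 = 5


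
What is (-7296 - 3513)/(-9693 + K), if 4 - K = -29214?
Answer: -10809/19525 ≈ -0.55360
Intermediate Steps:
K = 29218 (K = 4 - 1*(-29214) = 4 + 29214 = 29218)
(-7296 - 3513)/(-9693 + K) = (-7296 - 3513)/(-9693 + 29218) = -10809/19525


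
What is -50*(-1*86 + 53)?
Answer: 1650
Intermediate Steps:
-50*(-1*86 + 53) = -50*(-86 + 53) = -50*(-33) = 1650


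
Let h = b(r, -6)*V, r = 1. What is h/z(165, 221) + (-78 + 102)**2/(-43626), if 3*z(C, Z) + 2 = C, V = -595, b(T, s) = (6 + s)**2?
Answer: -96/7271 ≈ -0.013203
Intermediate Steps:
z(C, Z) = -2/3 + C/3
h = 0 (h = (6 - 6)**2*(-595) = 0**2*(-595) = 0*(-595) = 0)
h/z(165, 221) + (-78 + 102)**2/(-43626) = 0/(-2/3 + (1/3)*165) + (-78 + 102)**2/(-43626) = 0/(-2/3 + 55) + 24**2*(-1/43626) = 0/(163/3) + 576*(-1/43626) = 0*(3/163) - 96/7271 = 0 - 96/7271 = -96/7271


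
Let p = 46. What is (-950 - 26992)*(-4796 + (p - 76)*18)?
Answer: 149098512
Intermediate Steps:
(-950 - 26992)*(-4796 + (p - 76)*18) = (-950 - 26992)*(-4796 + (46 - 76)*18) = -27942*(-4796 - 30*18) = -27942*(-4796 - 540) = -27942*(-5336) = 149098512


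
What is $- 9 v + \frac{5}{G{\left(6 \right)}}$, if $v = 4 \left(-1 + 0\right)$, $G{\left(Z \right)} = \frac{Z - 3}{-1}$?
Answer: $\frac{103}{3} \approx 34.333$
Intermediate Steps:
$G{\left(Z \right)} = 3 - Z$ ($G{\left(Z \right)} = \left(Z - 3\right) \left(-1\right) = \left(-3 + Z\right) \left(-1\right) = 3 - Z$)
$v = -4$ ($v = 4 \left(-1\right) = -4$)
$- 9 v + \frac{5}{G{\left(6 \right)}} = \left(-9\right) \left(-4\right) + \frac{5}{3 - 6} = 36 + \frac{5}{3 - 6} = 36 + \frac{5}{-3} = 36 + 5 \left(- \frac{1}{3}\right) = 36 - \frac{5}{3} = \frac{103}{3}$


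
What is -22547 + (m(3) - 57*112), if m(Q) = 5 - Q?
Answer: -28929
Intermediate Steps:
-22547 + (m(3) - 57*112) = -22547 + ((5 - 1*3) - 57*112) = -22547 + ((5 - 3) - 6384) = -22547 + (2 - 6384) = -22547 - 6382 = -28929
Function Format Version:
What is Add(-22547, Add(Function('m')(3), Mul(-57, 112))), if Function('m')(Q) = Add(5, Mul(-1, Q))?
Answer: -28929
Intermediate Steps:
Add(-22547, Add(Function('m')(3), Mul(-57, 112))) = Add(-22547, Add(Add(5, Mul(-1, 3)), Mul(-57, 112))) = Add(-22547, Add(Add(5, -3), -6384)) = Add(-22547, Add(2, -6384)) = Add(-22547, -6382) = -28929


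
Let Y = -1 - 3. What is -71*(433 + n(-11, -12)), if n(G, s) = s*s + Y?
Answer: -40683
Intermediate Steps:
Y = -4
n(G, s) = -4 + s² (n(G, s) = s*s - 4 = s² - 4 = -4 + s²)
-71*(433 + n(-11, -12)) = -71*(433 + (-4 + (-12)²)) = -71*(433 + (-4 + 144)) = -71*(433 + 140) = -71*573 = -40683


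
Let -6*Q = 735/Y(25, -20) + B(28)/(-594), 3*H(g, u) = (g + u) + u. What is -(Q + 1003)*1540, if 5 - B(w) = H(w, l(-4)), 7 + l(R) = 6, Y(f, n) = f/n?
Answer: -412015835/243 ≈ -1.6955e+6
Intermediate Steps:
l(R) = -1 (l(R) = -7 + 6 = -1)
H(g, u) = g/3 + 2*u/3 (H(g, u) = ((g + u) + u)/3 = (g + 2*u)/3 = g/3 + 2*u/3)
B(w) = 17/3 - w/3 (B(w) = 5 - (w/3 + (⅔)*(-1)) = 5 - (w/3 - ⅔) = 5 - (-⅔ + w/3) = 5 + (⅔ - w/3) = 17/3 - w/3)
Q = 95255/972 (Q = -(735/((25/(-20))) + (17/3 - ⅓*28)/(-594))/6 = -(735/((25*(-1/20))) + (17/3 - 28/3)*(-1/594))/6 = -(735/(-5/4) - 11/3*(-1/594))/6 = -(735*(-⅘) + 1/162)/6 = -(-588 + 1/162)/6 = -⅙*(-95255/162) = 95255/972 ≈ 97.999)
-(Q + 1003)*1540 = -(95255/972 + 1003)*1540 = -1070171*1540/972 = -1*412015835/243 = -412015835/243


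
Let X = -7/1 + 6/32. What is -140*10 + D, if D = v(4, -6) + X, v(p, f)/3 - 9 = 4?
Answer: -21885/16 ≈ -1367.8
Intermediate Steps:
X = -109/16 (X = -7*1 + 6*(1/32) = -7 + 3/16 = -109/16 ≈ -6.8125)
v(p, f) = 39 (v(p, f) = 27 + 3*4 = 27 + 12 = 39)
D = 515/16 (D = 39 - 109/16 = 515/16 ≈ 32.188)
-140*10 + D = -140*10 + 515/16 = -1400 + 515/16 = -21885/16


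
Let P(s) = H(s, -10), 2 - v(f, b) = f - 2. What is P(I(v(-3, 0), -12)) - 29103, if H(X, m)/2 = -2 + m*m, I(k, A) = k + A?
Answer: -28907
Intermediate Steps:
v(f, b) = 4 - f (v(f, b) = 2 - (f - 2) = 2 - (-2 + f) = 2 + (2 - f) = 4 - f)
I(k, A) = A + k
H(X, m) = -4 + 2*m² (H(X, m) = 2*(-2 + m*m) = 2*(-2 + m²) = -4 + 2*m²)
P(s) = 196 (P(s) = -4 + 2*(-10)² = -4 + 2*100 = -4 + 200 = 196)
P(I(v(-3, 0), -12)) - 29103 = 196 - 29103 = -28907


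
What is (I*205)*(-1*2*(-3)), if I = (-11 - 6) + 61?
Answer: 54120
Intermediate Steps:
I = 44 (I = -17 + 61 = 44)
(I*205)*(-1*2*(-3)) = (44*205)*(-1*2*(-3)) = 9020*(-2*(-3)) = 9020*6 = 54120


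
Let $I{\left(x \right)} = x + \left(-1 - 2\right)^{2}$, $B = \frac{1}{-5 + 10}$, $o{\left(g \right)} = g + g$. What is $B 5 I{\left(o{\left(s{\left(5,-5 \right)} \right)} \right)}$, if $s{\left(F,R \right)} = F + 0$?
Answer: $19$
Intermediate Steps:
$s{\left(F,R \right)} = F$
$o{\left(g \right)} = 2 g$
$B = \frac{1}{5} \approx 0.2$
$I{\left(x \right)} = 9 + x$ ($I{\left(x \right)} = x + \left(-3\right)^{2} = x + 9 = 9 + x$)
$B 5 I{\left(o{\left(s{\left(5,-5 \right)} \right)} \right)} = \frac{1}{5} \cdot 5 \left(9 + 2 \cdot 5\right) = 1 \left(9 + 10\right) = 1 \cdot 19 = 19$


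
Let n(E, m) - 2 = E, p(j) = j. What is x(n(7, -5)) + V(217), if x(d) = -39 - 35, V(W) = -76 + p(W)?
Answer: 67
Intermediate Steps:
n(E, m) = 2 + E
V(W) = -76 + W
x(d) = -74
x(n(7, -5)) + V(217) = -74 + (-76 + 217) = -74 + 141 = 67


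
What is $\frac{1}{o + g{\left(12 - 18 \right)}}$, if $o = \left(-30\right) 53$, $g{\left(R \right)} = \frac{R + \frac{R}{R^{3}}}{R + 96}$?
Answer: $- \frac{648}{1030363} \approx -0.0006289$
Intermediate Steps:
$g{\left(R \right)} = \frac{R + \frac{1}{R^{2}}}{96 + R}$ ($g{\left(R \right)} = \frac{R + \frac{R}{R^{3}}}{96 + R} = \frac{R + \frac{1}{R^{2}}}{96 + R}$)
$o = -1590$
$\frac{1}{o + g{\left(12 - 18 \right)}} = \frac{1}{-1590 + \frac{1 + \left(12 - 18\right)^{3}}{\left(12 - 18\right)^{2} \left(96 + \left(12 - 18\right)\right)}} = \frac{1}{-1590 + \frac{1 + \left(-6\right)^{3}}{36 \left(96 - 6\right)}} = \frac{1}{-1590 + \frac{1 - 216}{36 \cdot 90}} = \frac{1}{-1590 + \frac{1}{36} \cdot \frac{1}{90} \left(-215\right)} = \frac{1}{-1590 - \frac{43}{648}} = \frac{1}{- \frac{1030363}{648}} = - \frac{648}{1030363}$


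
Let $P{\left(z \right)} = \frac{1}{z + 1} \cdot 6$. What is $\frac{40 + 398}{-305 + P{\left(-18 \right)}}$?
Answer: $- \frac{7446}{5191} \approx -1.4344$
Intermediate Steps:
$P{\left(z \right)} = \frac{6}{1 + z}$ ($P{\left(z \right)} = \frac{1}{1 + z} 6 = \frac{6}{1 + z}$)
$\frac{40 + 398}{-305 + P{\left(-18 \right)}} = \frac{40 + 398}{-305 + \frac{6}{1 - 18}} = \frac{438}{-305 + \frac{6}{-17}} = \frac{438}{-305 + 6 \left(- \frac{1}{17}\right)} = \frac{438}{-305 - \frac{6}{17}} = \frac{438}{- \frac{5191}{17}} = 438 \left(- \frac{17}{5191}\right) = - \frac{7446}{5191}$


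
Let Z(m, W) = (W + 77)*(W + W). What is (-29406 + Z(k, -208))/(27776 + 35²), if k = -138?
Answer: 25090/29001 ≈ 0.86514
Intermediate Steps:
Z(m, W) = 2*W*(77 + W) (Z(m, W) = (77 + W)*(2*W) = 2*W*(77 + W))
(-29406 + Z(k, -208))/(27776 + 35²) = (-29406 + 2*(-208)*(77 - 208))/(27776 + 35²) = (-29406 + 2*(-208)*(-131))/(27776 + 1225) = (-29406 + 54496)/29001 = 25090*(1/29001) = 25090/29001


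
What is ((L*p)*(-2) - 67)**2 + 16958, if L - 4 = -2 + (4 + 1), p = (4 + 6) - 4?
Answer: 39759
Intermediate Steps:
p = 6 (p = 10 - 4 = 6)
L = 7 (L = 4 + (-2 + (4 + 1)) = 4 + (-2 + 5) = 4 + 3 = 7)
((L*p)*(-2) - 67)**2 + 16958 = ((7*6)*(-2) - 67)**2 + 16958 = (42*(-2) - 67)**2 + 16958 = (-84 - 67)**2 + 16958 = (-151)**2 + 16958 = 22801 + 16958 = 39759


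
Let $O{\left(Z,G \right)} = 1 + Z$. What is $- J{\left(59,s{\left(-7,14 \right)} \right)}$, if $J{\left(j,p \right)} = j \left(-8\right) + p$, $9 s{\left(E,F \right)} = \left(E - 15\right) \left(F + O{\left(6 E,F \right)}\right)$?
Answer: $406$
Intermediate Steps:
$s{\left(E,F \right)} = \frac{\left(-15 + E\right) \left(1 + F + 6 E\right)}{9}$ ($s{\left(E,F \right)} = \frac{\left(E - 15\right) \left(F + \left(1 + 6 E\right)\right)}{9} = \frac{\left(-15 + E\right) \left(1 + F + 6 E\right)}{9}$)
$J{\left(j,p \right)} = p - 8 j$ ($J{\left(j,p \right)} = - 8 j + p = p - 8 j$)
$- J{\left(59,s{\left(-7,14 \right)} \right)} = - (\left(- \frac{5}{3} - - \frac{623}{9} - \frac{70}{3} + \frac{2 \left(-7\right)^{2}}{3} + \frac{1}{9} \left(-7\right) 14\right) - 472) = - (\left(- \frac{5}{3} + \frac{623}{9} - \frac{70}{3} + \frac{2}{3} \cdot 49 - \frac{98}{9}\right) - 472) = - (\left(- \frac{5}{3} + \frac{623}{9} - \frac{70}{3} + \frac{98}{3} - \frac{98}{9}\right) - 472) = - (66 - 472) = \left(-1\right) \left(-406\right) = 406$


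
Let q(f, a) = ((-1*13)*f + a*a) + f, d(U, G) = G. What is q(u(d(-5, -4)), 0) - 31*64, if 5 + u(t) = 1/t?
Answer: -1921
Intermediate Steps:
u(t) = -5 + 1/t
q(f, a) = a**2 - 12*f (q(f, a) = (-13*f + a**2) + f = (a**2 - 13*f) + f = a**2 - 12*f)
q(u(d(-5, -4)), 0) - 31*64 = (0**2 - 12*(-5 + 1/(-4))) - 31*64 = (0 - 12*(-5 - 1/4)) - 1984 = (0 - 12*(-21/4)) - 1984 = (0 + 63) - 1984 = 63 - 1984 = -1921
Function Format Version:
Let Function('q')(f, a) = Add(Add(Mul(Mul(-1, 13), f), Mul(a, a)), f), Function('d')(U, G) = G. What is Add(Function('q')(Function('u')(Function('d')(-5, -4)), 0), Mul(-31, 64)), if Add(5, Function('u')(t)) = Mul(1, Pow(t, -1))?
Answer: -1921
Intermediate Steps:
Function('u')(t) = Add(-5, Pow(t, -1)) (Function('u')(t) = Add(-5, Mul(1, Pow(t, -1))) = Add(-5, Pow(t, -1)))
Function('q')(f, a) = Add(Pow(a, 2), Mul(-12, f)) (Function('q')(f, a) = Add(Add(Mul(-13, f), Pow(a, 2)), f) = Add(Add(Pow(a, 2), Mul(-13, f)), f) = Add(Pow(a, 2), Mul(-12, f)))
Add(Function('q')(Function('u')(Function('d')(-5, -4)), 0), Mul(-31, 64)) = Add(Add(Pow(0, 2), Mul(-12, Add(-5, Pow(-4, -1)))), Mul(-31, 64)) = Add(Add(0, Mul(-12, Add(-5, Rational(-1, 4)))), -1984) = Add(Add(0, Mul(-12, Rational(-21, 4))), -1984) = Add(Add(0, 63), -1984) = Add(63, -1984) = -1921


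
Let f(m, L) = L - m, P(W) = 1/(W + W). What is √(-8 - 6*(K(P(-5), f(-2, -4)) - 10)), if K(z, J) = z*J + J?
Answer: √1570/5 ≈ 7.9246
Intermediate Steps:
P(W) = 1/(2*W)
K(z, J) = J + J*z (K(z, J) = J*z + J = J + J*z)
√(-8 - 6*(K(P(-5), f(-2, -4)) - 10)) = √(-8 - 6*((-4 - 1*(-2))*(1 + (½)/(-5)) - 10)) = √(-8 - 6*((-4 + 2)*(1 + (½)*(-⅕)) - 10)) = √(-8 - 6*(-2*(1 - ⅒) - 10)) = √(-8 - 6*(-2*9/10 - 10)) = √(-8 - 6*(-9/5 - 10)) = √(-8 - 6*(-59/5)) = √(-8 + 354/5) = √(314/5) = √1570/5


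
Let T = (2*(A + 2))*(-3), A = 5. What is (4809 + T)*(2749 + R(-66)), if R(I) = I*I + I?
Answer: 33554913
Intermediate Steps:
T = -42 (T = (2*(5 + 2))*(-3) = (2*7)*(-3) = 14*(-3) = -42)
R(I) = I + I² (R(I) = I² + I = I + I²)
(4809 + T)*(2749 + R(-66)) = (4809 - 42)*(2749 - 66*(1 - 66)) = 4767*(2749 - 66*(-65)) = 4767*(2749 + 4290) = 4767*7039 = 33554913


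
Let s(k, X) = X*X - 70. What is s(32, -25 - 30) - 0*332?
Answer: 2955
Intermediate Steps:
s(k, X) = -70 + X² (s(k, X) = X² - 70 = -70 + X²)
s(32, -25 - 30) - 0*332 = (-70 + (-25 - 30)²) - 0*332 = (-70 + (-55)²) - 1*0 = (-70 + 3025) + 0 = 2955 + 0 = 2955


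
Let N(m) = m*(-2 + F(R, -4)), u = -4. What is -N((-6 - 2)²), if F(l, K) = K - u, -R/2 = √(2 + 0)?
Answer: 128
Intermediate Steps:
R = -2*√2 (R = -2*√(2 + 0) = -2*√2 ≈ -2.8284)
F(l, K) = 4 + K (F(l, K) = K - 1*(-4) = K + 4 = 4 + K)
N(m) = -2*m (N(m) = m*(-2 + (4 - 4)) = m*(-2 + 0) = m*(-2) = -2*m)
-N((-6 - 2)²) = -(-2)*(-6 - 2)² = -(-2)*(-8)² = -(-2)*64 = -1*(-128) = 128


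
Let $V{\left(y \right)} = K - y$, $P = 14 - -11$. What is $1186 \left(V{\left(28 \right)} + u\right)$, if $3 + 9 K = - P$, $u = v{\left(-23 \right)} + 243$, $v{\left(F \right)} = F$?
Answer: $\frac{2016200}{9} \approx 2.2402 \cdot 10^{5}$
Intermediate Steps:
$u = 220$ ($u = -23 + 243 = 220$)
$P = 25$ ($P = 14 + 11 = 25$)
$K = - \frac{28}{9}$ ($K = - \frac{1}{3} + \frac{\left(-1\right) 25}{9} = - \frac{1}{3} + \frac{1}{9} \left(-25\right) = - \frac{1}{3} - \frac{25}{9} = - \frac{28}{9} \approx -3.1111$)
$V{\left(y \right)} = - \frac{28}{9} - y$
$1186 \left(V{\left(28 \right)} + u\right) = 1186 \left(\left(- \frac{28}{9} - 28\right) + 220\right) = 1186 \left(- \frac{280}{9} + 220\right) = 1186 \cdot \frac{1700}{9} = \frac{2016200}{9}$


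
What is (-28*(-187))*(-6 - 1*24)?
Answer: -157080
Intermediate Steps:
(-28*(-187))*(-6 - 1*24) = 5236*(-6 - 24) = 5236*(-30) = -157080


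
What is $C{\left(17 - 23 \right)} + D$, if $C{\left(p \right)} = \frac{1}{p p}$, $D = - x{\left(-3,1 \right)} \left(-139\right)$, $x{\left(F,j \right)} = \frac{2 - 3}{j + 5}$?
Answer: $- \frac{833}{36} \approx -23.139$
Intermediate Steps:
$x{\left(F,j \right)} = - \frac{1}{5 + j}$
$D = - \frac{139}{6}$ ($D = - - \frac{1}{5 + 1} \left(-139\right) = - - \frac{1}{6} \left(-139\right) = - \left(-1\right) \frac{1}{6} \left(-139\right) = - \frac{\left(-1\right) \left(-139\right)}{6} = \left(-1\right) \frac{139}{6} = - \frac{139}{6} \approx -23.167$)
$C{\left(p \right)} = \frac{1}{p^{2}}$
$C{\left(17 - 23 \right)} + D = \frac{1}{\left(17 - 23\right)^{2}} - \frac{139}{6} = \frac{1}{36} - \frac{139}{6} = - \frac{833}{36}$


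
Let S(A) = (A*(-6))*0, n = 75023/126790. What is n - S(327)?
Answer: 75023/126790 ≈ 0.59171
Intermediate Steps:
n = 75023/126790 (n = 75023*(1/126790) = 75023/126790 ≈ 0.59171)
S(A) = 0 (S(A) = -6*A*0 = 0)
n - S(327) = 75023/126790 - 1*0 = 75023/126790 + 0 = 75023/126790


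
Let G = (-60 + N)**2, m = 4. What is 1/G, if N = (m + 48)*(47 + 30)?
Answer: 1/15555136 ≈ 6.4287e-8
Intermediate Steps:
N = 4004 (N = (4 + 48)*(47 + 30) = 52*77 = 4004)
G = 15555136 (G = (-60 + 4004)**2 = 3944**2 = 15555136)
1/G = 1/15555136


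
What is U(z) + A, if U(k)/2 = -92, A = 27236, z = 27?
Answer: 27052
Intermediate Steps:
U(k) = -184 (U(k) = 2*(-92) = -184)
U(z) + A = -184 + 27236 = 27052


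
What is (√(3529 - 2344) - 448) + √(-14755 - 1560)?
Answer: -448 + √1185 + I*√16315 ≈ -413.58 + 127.73*I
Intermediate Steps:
(√(3529 - 2344) - 448) + √(-14755 - 1560) = (√1185 - 448) + √(-16315) = (-448 + √1185) + I*√16315 = -448 + √1185 + I*√16315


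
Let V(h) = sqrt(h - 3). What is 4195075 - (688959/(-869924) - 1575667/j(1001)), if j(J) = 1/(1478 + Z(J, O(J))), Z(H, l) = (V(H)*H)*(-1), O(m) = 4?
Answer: 119385857306499/51172 - 1577242667*sqrt(998) ≈ -4.7494e+10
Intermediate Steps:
V(h) = sqrt(-3 + h)
Z(H, l) = -H*sqrt(-3 + H) (Z(H, l) = (sqrt(-3 + H)*H)*(-1) = (H*sqrt(-3 + H))*(-1) = -H*sqrt(-3 + H))
j(J) = 1/(1478 - J*sqrt(-3 + J))
4195075 - (688959/(-869924) - 1575667/j(1001)) = 4195075 - (688959/(-869924) - (2328835826 - 1577242667*sqrt(-3 + 1001))) = 4195075 - (688959*(-1/869924) - (2328835826 - 1577242667*sqrt(998))) = 4195075 - (-40527/51172 - 1575667*(1478 - 1001*sqrt(998))) = 4195075 - (-40527/51172 + (-2328835826 + 1577242667*sqrt(998))) = 4195075 - (-119171186928599/51172 + 1577242667*sqrt(998)) = 4195075 + (119171186928599/51172 - 1577242667*sqrt(998)) = 119385857306499/51172 - 1577242667*sqrt(998)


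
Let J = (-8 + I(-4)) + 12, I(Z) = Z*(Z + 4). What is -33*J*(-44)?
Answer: 5808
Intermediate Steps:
I(Z) = Z*(4 + Z)
J = 4 (J = (-8 - 4*(4 - 4)) + 12 = (-8 - 4*0) + 12 = (-8 + 0) + 12 = -8 + 12 = 4)
-33*J*(-44) = -33*4*(-44) = -132*(-44) = 5808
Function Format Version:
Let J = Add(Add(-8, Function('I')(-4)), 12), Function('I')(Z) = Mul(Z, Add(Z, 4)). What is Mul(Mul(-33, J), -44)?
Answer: 5808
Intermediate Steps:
Function('I')(Z) = Mul(Z, Add(4, Z))
J = 4 (J = Add(Add(-8, Mul(-4, Add(4, -4))), 12) = Add(Add(-8, Mul(-4, 0)), 12) = Add(Add(-8, 0), 12) = Add(-8, 12) = 4)
Mul(Mul(-33, J), -44) = Mul(Mul(-33, 4), -44) = Mul(-132, -44) = 5808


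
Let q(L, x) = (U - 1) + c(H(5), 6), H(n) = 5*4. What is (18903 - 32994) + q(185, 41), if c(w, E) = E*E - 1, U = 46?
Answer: -14011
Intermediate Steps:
H(n) = 20
c(w, E) = -1 + E² (c(w, E) = E² - 1 = -1 + E²)
q(L, x) = 80 (q(L, x) = (46 - 1) + (-1 + 6²) = 45 + (-1 + 36) = 45 + 35 = 80)
(18903 - 32994) + q(185, 41) = (18903 - 32994) + 80 = -14091 + 80 = -14011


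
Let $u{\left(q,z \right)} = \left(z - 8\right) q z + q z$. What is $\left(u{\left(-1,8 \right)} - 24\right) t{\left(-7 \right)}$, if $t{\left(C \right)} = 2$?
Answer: $-64$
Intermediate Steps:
$u{\left(q,z \right)} = q z + q z \left(-8 + z\right)$ ($u{\left(q,z \right)} = \left(-8 + z\right) q z + q z = q \left(-8 + z\right) z + q z = q z \left(-8 + z\right) + q z = q z + q z \left(-8 + z\right)$)
$\left(u{\left(-1,8 \right)} - 24\right) t{\left(-7 \right)} = \left(\left(-1\right) 8 \left(-7 + 8\right) - 24\right) 2 = \left(\left(-1\right) 8 \cdot 1 - 24\right) 2 = \left(-8 - 24\right) 2 = \left(-32\right) 2 = -64$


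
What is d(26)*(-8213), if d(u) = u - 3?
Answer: -188899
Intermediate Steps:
d(u) = -3 + u
d(26)*(-8213) = (-3 + 26)*(-8213) = 23*(-8213) = -188899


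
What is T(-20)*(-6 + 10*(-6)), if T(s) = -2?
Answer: 132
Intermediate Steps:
T(-20)*(-6 + 10*(-6)) = -2*(-6 + 10*(-6)) = -2*(-6 - 60) = -2*(-66) = 132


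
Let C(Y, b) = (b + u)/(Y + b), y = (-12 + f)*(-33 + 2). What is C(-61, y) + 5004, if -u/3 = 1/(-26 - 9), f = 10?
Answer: 177313/35 ≈ 5066.1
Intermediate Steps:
u = 3/35 (u = -3/(-26 - 9) = -3/(-35) = -3*(-1/35) = 3/35 ≈ 0.085714)
y = 62 (y = (-12 + 10)*(-33 + 2) = -2*(-31) = 62)
C(Y, b) = (3/35 + b)/(Y + b) (C(Y, b) = (b + 3/35)/(Y + b) = (3/35 + b)/(Y + b))
C(-61, y) + 5004 = (3/35 + 62)/(-61 + 62) + 5004 = (2173/35)/1 + 5004 = 1*(2173/35) + 5004 = 2173/35 + 5004 = 177313/35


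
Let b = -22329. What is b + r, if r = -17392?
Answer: -39721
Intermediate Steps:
b + r = -22329 - 17392 = -39721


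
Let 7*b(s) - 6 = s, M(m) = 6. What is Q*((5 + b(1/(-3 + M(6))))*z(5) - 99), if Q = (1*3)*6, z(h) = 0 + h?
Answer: -8754/7 ≈ -1250.6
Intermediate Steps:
z(h) = h
Q = 18 (Q = 3*6 = 18)
b(s) = 6/7 + s/7
Q*((5 + b(1/(-3 + M(6))))*z(5) - 99) = 18*((5 + (6/7 + 1/(7*(-3 + 6))))*5 - 99) = 18*((5 + (6/7 + (⅐)/3))*5 - 99) = 18*((5 + (6/7 + (⅐)*(⅓)))*5 - 99) = 18*((5 + (6/7 + 1/21))*5 - 99) = 18*((5 + 19/21)*5 - 99) = 18*((124/21)*5 - 99) = 18*(620/21 - 99) = 18*(-1459/21) = -8754/7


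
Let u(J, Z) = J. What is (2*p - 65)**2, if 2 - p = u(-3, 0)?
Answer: 3025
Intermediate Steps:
p = 5 (p = 2 - 1*(-3) = 2 + 3 = 5)
(2*p - 65)**2 = (2*5 - 65)**2 = (10 - 65)**2 = (-55)**2 = 3025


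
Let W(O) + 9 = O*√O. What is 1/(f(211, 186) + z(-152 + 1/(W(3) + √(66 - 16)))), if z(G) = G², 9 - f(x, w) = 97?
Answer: -1/(88 - (152 - 1/(-9 + 3*√3 + 5*√2))²) ≈ 4.3624e-5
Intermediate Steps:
f(x, w) = -88 (f(x, w) = 9 - 1*97 = 9 - 97 = -88)
W(O) = -9 + O^(3/2) (W(O) = -9 + O*√O = -9 + O^(3/2))
1/(f(211, 186) + z(-152 + 1/(W(3) + √(66 - 16)))) = 1/(-88 + (-152 + 1/((-9 + 3^(3/2)) + √(66 - 16)))²) = 1/(-88 + (-152 + 1/((-9 + 3*√3) + √50))²) = 1/(-88 + (-152 + 1/((-9 + 3*√3) + 5*√2))²) = 1/(-88 + (-152 + 1/(-9 + 3*√3 + 5*√2))²)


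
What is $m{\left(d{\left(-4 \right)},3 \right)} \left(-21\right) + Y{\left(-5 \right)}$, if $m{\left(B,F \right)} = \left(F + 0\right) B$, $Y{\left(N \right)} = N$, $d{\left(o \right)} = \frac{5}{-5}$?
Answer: $58$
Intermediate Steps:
$d{\left(o \right)} = -1$ ($d{\left(o \right)} = 5 \left(- \frac{1}{5}\right) = -1$)
$m{\left(B,F \right)} = B F$ ($m{\left(B,F \right)} = F B = B F$)
$m{\left(d{\left(-4 \right)},3 \right)} \left(-21\right) + Y{\left(-5 \right)} = \left(-1\right) 3 \left(-21\right) - 5 = \left(-3\right) \left(-21\right) - 5 = 63 - 5 = 58$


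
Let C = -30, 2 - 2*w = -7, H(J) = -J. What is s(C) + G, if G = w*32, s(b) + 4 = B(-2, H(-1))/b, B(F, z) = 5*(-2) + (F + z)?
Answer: 4211/30 ≈ 140.37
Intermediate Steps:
B(F, z) = -10 + F + z (B(F, z) = -10 + (F + z) = -10 + F + z)
w = 9/2 (w = 1 - ½*(-7) = 1 + 7/2 = 9/2 ≈ 4.5000)
s(b) = -4 - 11/b (s(b) = -4 + (-10 - 2 - 1*(-1))/b = -4 + (-10 - 2 + 1)/b = -4 - 11/b)
G = 144 (G = (9/2)*32 = 144)
s(C) + G = (-4 - 11/(-30)) + 144 = (-4 - 11*(-1/30)) + 144 = (-4 + 11/30) + 144 = -109/30 + 144 = 4211/30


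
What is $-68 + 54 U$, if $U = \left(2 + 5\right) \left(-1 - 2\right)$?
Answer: $-1202$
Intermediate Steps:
$U = -21$ ($U = 7 \left(-3\right) = -21$)
$-68 + 54 U = -68 + 54 \left(-21\right) = -68 - 1134 = -1202$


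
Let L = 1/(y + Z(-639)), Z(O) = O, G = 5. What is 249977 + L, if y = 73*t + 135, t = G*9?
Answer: 695186038/2781 ≈ 2.4998e+5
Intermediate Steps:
t = 45 (t = 5*9 = 45)
y = 3420 (y = 73*45 + 135 = 3285 + 135 = 3420)
L = 1/2781 (L = 1/(3420 - 639) = 1/2781 ≈ 0.00035958)
249977 + L = 249977 + 1/2781 = 695186038/2781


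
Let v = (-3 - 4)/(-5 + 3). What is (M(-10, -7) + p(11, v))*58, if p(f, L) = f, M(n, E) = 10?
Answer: 1218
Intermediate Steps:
v = 7/2 (v = -7/(-2) = -7*(-½) = 7/2 ≈ 3.5000)
(M(-10, -7) + p(11, v))*58 = (10 + 11)*58 = 21*58 = 1218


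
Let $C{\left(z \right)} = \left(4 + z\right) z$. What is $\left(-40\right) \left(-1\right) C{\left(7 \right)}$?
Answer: $3080$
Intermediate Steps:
$C{\left(z \right)} = z \left(4 + z\right)$
$\left(-40\right) \left(-1\right) C{\left(7 \right)} = \left(-40\right) \left(-1\right) 7 \left(4 + 7\right) = 40 \cdot 7 \cdot 11 = 40 \cdot 77 = 3080$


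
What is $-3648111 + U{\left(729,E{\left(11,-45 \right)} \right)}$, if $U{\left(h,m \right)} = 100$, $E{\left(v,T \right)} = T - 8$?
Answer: $-3648011$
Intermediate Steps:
$E{\left(v,T \right)} = -8 + T$ ($E{\left(v,T \right)} = T - 8 = -8 + T$)
$-3648111 + U{\left(729,E{\left(11,-45 \right)} \right)} = -3648111 + 100 = -3648011$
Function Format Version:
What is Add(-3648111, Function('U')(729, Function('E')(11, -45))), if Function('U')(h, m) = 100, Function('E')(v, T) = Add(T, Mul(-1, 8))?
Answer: -3648011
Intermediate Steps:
Function('E')(v, T) = Add(-8, T) (Function('E')(v, T) = Add(T, -8) = Add(-8, T))
Add(-3648111, Function('U')(729, Function('E')(11, -45))) = Add(-3648111, 100) = -3648011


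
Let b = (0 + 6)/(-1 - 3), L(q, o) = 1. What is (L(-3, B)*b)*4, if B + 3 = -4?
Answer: -6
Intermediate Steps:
B = -7 (B = -3 - 4 = -7)
b = -3/2 (b = 6/(-4) = 6*(-¼) = -3/2 ≈ -1.5000)
(L(-3, B)*b)*4 = (1*(-3/2))*4 = -3/2*4 = -6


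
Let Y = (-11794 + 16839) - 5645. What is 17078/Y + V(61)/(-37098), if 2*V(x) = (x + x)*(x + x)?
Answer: -53168737/1854900 ≈ -28.664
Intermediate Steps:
V(x) = 2*x**2 (V(x) = ((x + x)*(x + x))/2 = ((2*x)*(2*x))/2 = (4*x**2)/2 = 2*x**2)
Y = -600 (Y = 5045 - 5645 = -600)
17078/Y + V(61)/(-37098) = 17078/(-600) + (2*61**2)/(-37098) = 17078*(-1/600) + (2*3721)*(-1/37098) = -8539/300 + 7442*(-1/37098) = -8539/300 - 3721/18549 = -53168737/1854900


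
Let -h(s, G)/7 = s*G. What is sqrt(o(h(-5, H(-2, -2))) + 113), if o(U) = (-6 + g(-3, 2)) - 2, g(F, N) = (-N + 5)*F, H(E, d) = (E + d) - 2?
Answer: 4*sqrt(6) ≈ 9.7980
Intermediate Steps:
H(E, d) = -2 + E + d
h(s, G) = -7*G*s (h(s, G) = -7*s*G = -7*G*s)
g(F, N) = F*(5 - N) (g(F, N) = (5 - N)*F = F*(5 - N))
o(U) = -17 (o(U) = (-6 - 3*(5 - 1*2)) - 2 = (-6 - 3*(5 - 2)) - 2 = (-6 - 3*3) - 2 = (-6 - 9) - 2 = -15 - 2 = -17)
sqrt(o(h(-5, H(-2, -2))) + 113) = sqrt(-17 + 113) = sqrt(96) = 4*sqrt(6)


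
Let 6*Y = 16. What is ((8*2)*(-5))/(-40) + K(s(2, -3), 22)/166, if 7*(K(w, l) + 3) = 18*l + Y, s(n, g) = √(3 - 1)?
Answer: 8105/3486 ≈ 2.3250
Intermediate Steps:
s(n, g) = √2
Y = 8/3 (Y = (⅙)*16 = 8/3 ≈ 2.6667)
K(w, l) = -55/21 + 18*l/7 (K(w, l) = -3 + (18*l + 8/3)/7 = -3 + (8/3 + 18*l)/7 = -3 + (8/21 + 18*l/7) = -55/21 + 18*l/7)
((8*2)*(-5))/(-40) + K(s(2, -3), 22)/166 = ((8*2)*(-5))/(-40) + (-55/21 + (18/7)*22)/166 = (16*(-5))*(-1/40) + (-55/21 + 396/7)*(1/166) = -80*(-1/40) + (1133/21)*(1/166) = 2 + 1133/3486 = 8105/3486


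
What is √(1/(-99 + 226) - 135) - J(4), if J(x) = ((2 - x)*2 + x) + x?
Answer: -4 + 2*I*√544322/127 ≈ -4.0 + 11.619*I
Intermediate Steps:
J(x) = 4 (J(x) = ((4 - 2*x) + x) + x = (4 - x) + x = 4)
√(1/(-99 + 226) - 135) - J(4) = √(1/(-99 + 226) - 135) - 1*4 = √(1/127 - 135) - 4 = √(-17144/127) - 4 = 2*I*√544322/127 - 4 = -4 + 2*I*√544322/127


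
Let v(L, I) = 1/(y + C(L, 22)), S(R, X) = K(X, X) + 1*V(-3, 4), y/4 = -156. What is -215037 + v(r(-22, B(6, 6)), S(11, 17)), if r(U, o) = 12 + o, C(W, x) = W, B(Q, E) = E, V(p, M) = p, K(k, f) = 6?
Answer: -130312423/606 ≈ -2.1504e+5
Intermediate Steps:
y = -624 (y = 4*(-156) = -624)
S(R, X) = 3 (S(R, X) = 6 + 1*(-3) = 6 - 3 = 3)
v(L, I) = 1/(-624 + L)
-215037 + v(r(-22, B(6, 6)), S(11, 17)) = -215037 + 1/(-624 + (12 + 6)) = -215037 + 1/(-624 + 18) = -215037 + 1/(-606) = -215037 - 1/606 = -130312423/606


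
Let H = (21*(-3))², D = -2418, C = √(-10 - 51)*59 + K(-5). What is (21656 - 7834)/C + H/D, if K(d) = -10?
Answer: -392464763/171227446 - 815498*I*√61/212441 ≈ -2.2921 - 29.981*I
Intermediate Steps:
C = -10 + 59*I*√61 (C = √(-10 - 51)*59 - 10 = √(-61)*59 - 10 = (I*√61)*59 - 10 = 59*I*√61 - 10 = -10 + 59*I*√61 ≈ -10.0 + 460.8*I)
H = 3969 (H = (-63)² = 3969)
(21656 - 7834)/C + H/D = (21656 - 7834)/(-10 + 59*I*√61) + 3969/(-2418) = 13822/(-10 + 59*I*√61) + 3969*(-1/2418) = 13822/(-10 + 59*I*√61) - 1323/806 = -1323/806 + 13822/(-10 + 59*I*√61)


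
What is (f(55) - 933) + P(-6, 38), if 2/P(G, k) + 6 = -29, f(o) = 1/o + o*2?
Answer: -63374/77 ≈ -823.04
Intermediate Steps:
f(o) = 1/o + 2*o
P(G, k) = -2/35 (P(G, k) = 2/(-6 - 29) = 2/(-35) = 2*(-1/35) = -2/35)
(f(55) - 933) + P(-6, 38) = ((1/55 + 2*55) - 933) - 2/35 = ((1/55 + 110) - 933) - 2/35 = (6051/55 - 933) - 2/35 = -45264/55 - 2/35 = -63374/77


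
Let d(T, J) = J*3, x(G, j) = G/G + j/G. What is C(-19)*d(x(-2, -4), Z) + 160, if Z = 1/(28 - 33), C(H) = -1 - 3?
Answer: 812/5 ≈ 162.40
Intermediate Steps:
x(G, j) = 1 + j/G
C(H) = -4
Z = -⅕ (Z = 1/(-5) = -⅕ ≈ -0.20000)
d(T, J) = 3*J
C(-19)*d(x(-2, -4), Z) + 160 = -12*(-1)/5 + 160 = -4*(-⅗) + 160 = 12/5 + 160 = 812/5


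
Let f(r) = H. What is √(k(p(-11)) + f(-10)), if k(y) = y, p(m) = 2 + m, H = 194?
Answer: √185 ≈ 13.601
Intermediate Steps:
f(r) = 194
√(k(p(-11)) + f(-10)) = √((2 - 11) + 194) = √(-9 + 194) = √185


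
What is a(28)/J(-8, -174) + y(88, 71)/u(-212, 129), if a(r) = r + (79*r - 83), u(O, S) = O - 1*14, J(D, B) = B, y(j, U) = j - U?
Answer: -40870/3277 ≈ -12.472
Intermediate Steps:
u(O, S) = -14 + O (u(O, S) = O - 14 = -14 + O)
a(r) = -83 + 80*r (a(r) = r + (-83 + 79*r) = -83 + 80*r)
a(28)/J(-8, -174) + y(88, 71)/u(-212, 129) = (-83 + 80*28)/(-174) + (88 - 1*71)/(-14 - 212) = (-83 + 2240)*(-1/174) + (88 - 71)/(-226) = 2157*(-1/174) + 17*(-1/226) = -719/58 - 17/226 = -40870/3277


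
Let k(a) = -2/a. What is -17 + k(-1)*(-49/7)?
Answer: -31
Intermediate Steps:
-17 + k(-1)*(-49/7) = -17 + (-2/(-1))*(-49/7) = -17 + (-2*(-1))*(-49*⅐) = -17 + 2*(-7) = -17 - 14 = -31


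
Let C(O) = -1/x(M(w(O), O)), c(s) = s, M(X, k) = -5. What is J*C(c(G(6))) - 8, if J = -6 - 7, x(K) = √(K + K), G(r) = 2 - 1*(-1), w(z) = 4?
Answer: -8 - 13*I*√10/10 ≈ -8.0 - 4.111*I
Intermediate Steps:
G(r) = 3 (G(r) = 2 + 1 = 3)
x(K) = √2*√K (x(K) = √(2*K) = √2*√K)
C(O) = I*√10/10 (C(O) = -1/(√2*√(-5)) = -1/(√2*(I*√5)) = -1/(I*√10) = -(-1)*I*√10/10 = I*√10/10)
J = -13
J*C(c(G(6))) - 8 = -13*I*√10/10 - 8 = -8 - 13*I*√10/10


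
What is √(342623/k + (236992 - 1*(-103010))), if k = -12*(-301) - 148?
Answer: √1020242871166/1732 ≈ 583.18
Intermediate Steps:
k = 3464 (k = 3612 - 148 = 3464)
√(342623/k + (236992 - 1*(-103010))) = √(342623/3464 + (236992 - 1*(-103010))) = √(342623*(1/3464) + (236992 + 103010)) = √(342623/3464 + 340002) = √(1178109551/3464) = √1020242871166/1732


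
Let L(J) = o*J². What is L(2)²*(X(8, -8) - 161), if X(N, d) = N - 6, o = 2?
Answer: -10176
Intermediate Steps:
X(N, d) = -6 + N
L(J) = 2*J²
L(2)²*(X(8, -8) - 161) = (2*2²)²*((-6 + 8) - 161) = (2*4)²*(2 - 161) = 8²*(-159) = 64*(-159) = -10176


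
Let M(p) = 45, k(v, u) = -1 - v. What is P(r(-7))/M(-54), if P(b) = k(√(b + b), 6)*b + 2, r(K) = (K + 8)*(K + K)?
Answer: 16/45 + 28*I*√7/45 ≈ 0.35556 + 1.6462*I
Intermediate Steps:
r(K) = 2*K*(8 + K) (r(K) = (8 + K)*(2*K) = 2*K*(8 + K))
P(b) = 2 + b*(-1 - √2*√b) (P(b) = (-1 - √(b + b))*b + 2 = (-1 - √(2*b))*b + 2 = (-1 - √2*√b)*b + 2 = b*(-1 - √2*√b) + 2 = 2 + b*(-1 - √2*√b))
P(r(-7))/M(-54) = (2 - 2*(-7)*(8 - 7) - √2*(2*(-7)*(8 - 7))^(3/2))/45 = (2 - 2*(-7) - √2*(2*(-7)*1)^(3/2))*(1/45) = (2 - 1*(-14) - √2*(-14)^(3/2))*(1/45) = (2 + 14 - √2*(-14*I*√14))*(1/45) = (2 + 14 + 28*I*√7)*(1/45) = (16 + 28*I*√7)*(1/45) = 16/45 + 28*I*√7/45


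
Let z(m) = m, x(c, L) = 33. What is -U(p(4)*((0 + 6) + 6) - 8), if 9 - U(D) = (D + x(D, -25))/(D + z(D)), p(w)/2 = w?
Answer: -133/16 ≈ -8.3125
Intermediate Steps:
p(w) = 2*w
U(D) = 9 - (33 + D)/(2*D) (U(D) = 9 - (D + 33)/(D + D) = 9 - (33 + D)/(2*D))
-U(p(4)*((0 + 6) + 6) - 8) = -(-33 + 17*((2*4)*((0 + 6) + 6) - 8))/(2*((2*4)*((0 + 6) + 6) - 8)) = -(-33 + 17*(8*(6 + 6) - 8))/(2*(8*(6 + 6) - 8)) = -(-33 + 17*(8*12 - 8))/(2*(8*12 - 8)) = -(-33 + 17*(96 - 8))/(2*(96 - 8)) = -(-33 + 17*88)/(2*88) = -(-33 + 1496)/(2*88) = -1463/(2*88) = -1*133/16 = -133/16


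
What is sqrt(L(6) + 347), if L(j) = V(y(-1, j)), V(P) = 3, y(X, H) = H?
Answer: 5*sqrt(14) ≈ 18.708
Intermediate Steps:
L(j) = 3
sqrt(L(6) + 347) = sqrt(3 + 347) = sqrt(350) = 5*sqrt(14)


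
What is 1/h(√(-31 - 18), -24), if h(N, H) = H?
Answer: -1/24 ≈ -0.041667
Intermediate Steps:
1/h(√(-31 - 18), -24) = 1/(-24) = -1/24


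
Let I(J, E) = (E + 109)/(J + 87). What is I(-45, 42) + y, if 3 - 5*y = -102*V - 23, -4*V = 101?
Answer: -53162/105 ≈ -506.30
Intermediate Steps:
I(J, E) = (109 + E)/(87 + J)
V = -101/4 (V = -¼*101 = -101/4 ≈ -25.250)
y = -5099/10 (y = ⅗ - (-102*(-101/4) - 23)/5 = ⅗ - (5151/2 - 23)/5 = ⅗ - ⅕*5105/2 = ⅗ - 1021/2 = -5099/10 ≈ -509.90)
I(-45, 42) + y = (109 + 42)/(87 - 45) - 5099/10 = 151/42 - 5099/10 = -53162/105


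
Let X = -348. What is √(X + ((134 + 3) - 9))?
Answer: 2*I*√55 ≈ 14.832*I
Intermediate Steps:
√(X + ((134 + 3) - 9)) = √(-348 + ((134 + 3) - 9)) = √(-348 + (137 - 9)) = √(-348 + 128) = √(-220) = 2*I*√55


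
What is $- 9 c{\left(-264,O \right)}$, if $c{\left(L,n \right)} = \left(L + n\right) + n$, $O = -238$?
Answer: $6660$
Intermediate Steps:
$c{\left(L,n \right)} = L + 2 n$
$- 9 c{\left(-264,O \right)} = - 9 \left(-264 + 2 \left(-238\right)\right) = - 9 \left(-264 - 476\right) = \left(-9\right) \left(-740\right) = 6660$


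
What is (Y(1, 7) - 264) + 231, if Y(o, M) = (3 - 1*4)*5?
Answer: -38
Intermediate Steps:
Y(o, M) = -5 (Y(o, M) = (3 - 4)*5 = -1*5 = -5)
(Y(1, 7) - 264) + 231 = (-5 - 264) + 231 = -269 + 231 = -38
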